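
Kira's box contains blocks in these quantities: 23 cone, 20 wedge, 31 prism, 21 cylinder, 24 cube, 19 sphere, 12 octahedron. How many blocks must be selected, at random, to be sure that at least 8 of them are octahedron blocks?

In the worst case for collecting octahedron blocks, every non-octahedron block comes out first.
There are 23 + 20 + 31 + 21 + 24 + 19 = 138 non-octahedron blocks altogether.
After those, each further block must be octahedron, so 138 + 8 = 146 draws guarantee 8 octahedron blocks.

146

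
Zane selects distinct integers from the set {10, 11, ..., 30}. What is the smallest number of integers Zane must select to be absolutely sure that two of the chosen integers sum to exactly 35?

Two chosen integers sum to 35 exactly when both halves of some pair {x, 35−x} with 10 ≤ x ≤ 35−x ≤ 25 are chosen — 8 such pairs.
The remaining 5 elements (those with no distinct partner in range) can never complete a 35-sum, so the worst case takes all of them and one from each pair: 5 + 8 = 13.
Pigeonhole: the 14th integer has to be the second member of some pair, so 13 + 1 = 14.

14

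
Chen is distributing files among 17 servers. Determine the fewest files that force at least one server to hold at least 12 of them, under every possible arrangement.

188

With 187 files one could put exactly 11 in each of the 17 servers, and no server would reach 12.
One more file must land in a server that already has 11, giving it 12.
So 17 × 11 + 1 = 188 files are required.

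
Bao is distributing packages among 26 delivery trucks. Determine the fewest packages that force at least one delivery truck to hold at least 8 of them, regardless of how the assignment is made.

With 182 packages one could put exactly 7 in each of the 26 delivery trucks, and no delivery truck would reach 8.
Pigeonhole: one more package must land in a delivery truck that already has 7, giving it 8.
So 26 × 7 + 1 = 183 packages are required.

183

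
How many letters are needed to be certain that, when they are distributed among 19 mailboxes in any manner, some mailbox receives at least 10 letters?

With 171 letters one could put exactly 9 in each of the 19 mailboxes, and no mailbox would reach 10.
Pigeonhole: one more letter must land in a mailbox that already has 9, giving it 10.
So 19 × 9 + 1 = 172 letters are required.

172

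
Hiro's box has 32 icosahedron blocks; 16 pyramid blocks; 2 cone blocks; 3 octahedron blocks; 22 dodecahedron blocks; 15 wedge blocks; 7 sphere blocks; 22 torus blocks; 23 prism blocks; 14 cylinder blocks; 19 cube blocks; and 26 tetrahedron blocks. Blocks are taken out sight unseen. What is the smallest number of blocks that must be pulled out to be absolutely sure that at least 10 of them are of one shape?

An adversary could hand out at most 9 blocks per shape (cone, octahedron, sphere run out sooner): 9 + 9 + 2 + 3 + 9 + 9 + 7 + 9 + 9 + 9 + 9 + 9 = 93 blocks and still no shape has 10.
One more block lands in a shape already at 9, so 94 draws are enough and 93 are not.

94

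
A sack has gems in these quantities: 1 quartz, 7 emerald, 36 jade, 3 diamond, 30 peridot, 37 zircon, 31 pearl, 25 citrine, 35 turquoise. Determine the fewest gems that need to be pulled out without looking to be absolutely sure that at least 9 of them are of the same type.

60

Put each drawn gem into a box by type. The largest draw with every box below 9 takes min(count, 8) from each type; types with fewer than 8 contribute all they have.
Σ min(cᵢ, 8) = 1 + 7 + 8 + 3 + 8 + 8 + 8 + 8 + 8 = 59.
Draw number 59 + 1 = 60 must push one box to 9.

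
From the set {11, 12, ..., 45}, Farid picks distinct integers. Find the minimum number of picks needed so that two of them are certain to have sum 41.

A set avoiding the sum 41 can contain at most one of each pair {x, 41−x}, plus the 15 elements whose complement lies outside the range.
The integers 21, …, 45 (25 of them) are such a set: any two sum to at least 21+22 = 43 > 41.
By the pigeonhole principle, any 26th integer completes one of the 10 pairs, so 26 choices force a sum of 41.

26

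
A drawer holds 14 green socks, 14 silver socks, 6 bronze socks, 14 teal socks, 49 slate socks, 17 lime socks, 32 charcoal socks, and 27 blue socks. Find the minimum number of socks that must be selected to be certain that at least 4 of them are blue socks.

150

In the worst case for collecting blue socks, every non-blue sock comes out first.
There are 14 + 14 + 6 + 14 + 49 + 17 + 32 = 146 non-blue socks altogether.
After those, each further sock must be blue, so 146 + 4 = 150 draws guarantee 4 blue socks.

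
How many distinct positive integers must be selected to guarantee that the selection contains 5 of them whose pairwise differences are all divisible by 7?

29

Integers whose pairwise differences are multiples of 7 are exactly those sharing a remainder mod 7. Pigeonhole: the 7 residue classes mod 7 are the pigeonholes.
With 28 integers one could put 4 in each residue class and have no class reach 5.
The 29th integer pushes some class to 5, so 7·4 + 1 = 29.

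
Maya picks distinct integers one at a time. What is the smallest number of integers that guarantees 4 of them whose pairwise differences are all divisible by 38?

115

Integers whose pairwise differences are multiples of 38 are exactly those sharing a remainder mod 38. Pigeonhole: the 38 residue classes mod 38 are the pigeonholes.
With 114 integers one could put 3 in each residue class and have no class reach 4.
The 115th integer pushes some class to 4, so 38·3 + 1 = 115.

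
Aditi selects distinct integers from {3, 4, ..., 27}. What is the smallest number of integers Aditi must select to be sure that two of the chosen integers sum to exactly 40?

19

A set avoiding the sum 40 can contain at most one of each pair {x, 40−x}, plus the 11 elements whose complement lies outside the range or equal to its own complement.
The integers 3, …, 20 (18 of them) are such a set: any two sum to at least 3+4 = 7 and at most 19+20 = 39 < 40.
Any 19th integer completes one of the 7 pairs, so 19 choices force a sum of 40.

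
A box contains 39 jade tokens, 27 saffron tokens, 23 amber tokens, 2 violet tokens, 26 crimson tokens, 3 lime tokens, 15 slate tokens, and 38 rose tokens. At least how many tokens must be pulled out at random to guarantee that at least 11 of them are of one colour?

The 8 colours are the holes; the tokens drawn are the pigeons.
To avoid 11 of any one colour, the worst case takes at most 10 of each colour, or every token of a colour that has fewer than 10.
That gives 10 + 10 + 10 + 2 + 10 + 3 + 10 + 10 = 65 tokens with no colour reaching 11.
The next token forces some colour to 11, so 65 + 1 = 66.

66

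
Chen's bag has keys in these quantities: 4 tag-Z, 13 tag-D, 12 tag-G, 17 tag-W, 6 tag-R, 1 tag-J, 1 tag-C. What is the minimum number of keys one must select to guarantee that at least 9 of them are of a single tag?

37

The 7 tags are the holes; the keys drawn are the pigeons.
To avoid 9 of any one tag, the worst case takes at most 8 of each tag, or every key of a tag that has fewer than 8.
That gives 4 + 8 + 8 + 8 + 6 + 1 + 1 = 36 keys with no tag reaching 9.
The next key forces some tag to 9, so 36 + 1 = 37.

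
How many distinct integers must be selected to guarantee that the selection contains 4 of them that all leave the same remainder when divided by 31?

By the pigeonhole principle, the 31 residue classes mod 31 are the pigeonholes.
With 93 integers one could put 3 in each residue class and have no class reach 4.
The 94th integer pushes some class to 4, so 31·3 + 1 = 94.

94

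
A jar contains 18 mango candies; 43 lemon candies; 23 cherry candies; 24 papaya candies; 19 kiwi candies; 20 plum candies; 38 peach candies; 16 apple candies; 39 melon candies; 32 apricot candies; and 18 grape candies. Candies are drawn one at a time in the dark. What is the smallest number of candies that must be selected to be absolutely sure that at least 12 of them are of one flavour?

The 11 flavours are the holes; the candies drawn are the pigeons.
To avoid 12 of any one flavour, the worst case takes at most 11 of each flavour.
That gives 11 + 11 + 11 + 11 + 11 + 11 + 11 + 11 + 11 + 11 + 11 = 121 candies with no flavour reaching 12.
The next candy forces some flavour to 12, so 121 + 1 = 122.

122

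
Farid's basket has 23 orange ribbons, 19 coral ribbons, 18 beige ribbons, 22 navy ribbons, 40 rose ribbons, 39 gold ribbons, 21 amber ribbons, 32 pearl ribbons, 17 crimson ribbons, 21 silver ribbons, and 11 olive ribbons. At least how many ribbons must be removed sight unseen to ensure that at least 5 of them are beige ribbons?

In the worst case for collecting beige ribbons, every non-beige ribbon comes out first.
There are 23 + 19 + 22 + 40 + 39 + 21 + 32 + 17 + 21 + 11 = 245 non-beige ribbons altogether.
After those, each further ribbon must be beige, so 245 + 5 = 250 draws guarantee 5 beige ribbons.

250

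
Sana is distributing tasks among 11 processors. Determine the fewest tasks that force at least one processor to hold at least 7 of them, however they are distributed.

With 66 tasks one could put exactly 6 in each of the 11 processors, and no processor would reach 7.
By the pigeonhole principle, one more task must land in a processor that already has 6, giving it 7.
So 11 × 6 + 1 = 67 tasks are required.

67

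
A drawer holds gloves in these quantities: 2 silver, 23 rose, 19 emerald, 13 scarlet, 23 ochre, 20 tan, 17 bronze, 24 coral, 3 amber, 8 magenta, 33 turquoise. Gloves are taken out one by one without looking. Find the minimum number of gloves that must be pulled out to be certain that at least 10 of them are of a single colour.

An adversary could hand out at most 9 gloves per colour (silver, amber, magenta run out sooner): 2 + 9 + 9 + 9 + 9 + 9 + 9 + 9 + 3 + 8 + 9 = 85 gloves and still no colour has 10.
One more glove lands in a colour already at 9, so 86 draws are enough and 85 are not.

86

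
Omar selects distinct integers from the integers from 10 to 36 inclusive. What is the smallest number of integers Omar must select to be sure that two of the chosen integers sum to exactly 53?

A set avoiding the sum 53 can contain at most one of each pair {x, 53−x}, plus the 7 elements whose complement lies outside the range.
The integers 10, …, 26 (17 of them) are such a set: any two sum to at least 10+11 = 21 and at most 25+26 = 51 < 53.
Any 18th integer completes one of the 10 pairs, so 18 choices force a sum of 53.

18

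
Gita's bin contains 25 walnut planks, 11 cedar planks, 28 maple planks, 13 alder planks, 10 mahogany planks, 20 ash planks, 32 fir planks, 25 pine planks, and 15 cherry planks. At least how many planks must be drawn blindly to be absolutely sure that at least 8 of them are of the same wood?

64

Pigeonhole: put each drawn plank into a box by wood. The largest draw with every box below 8 takes min(count, 7) from each wood.
Σ min(cᵢ, 7) = 7 + 7 + 7 + 7 + 7 + 7 + 7 + 7 + 7 = 63.
Draw number 63 + 1 = 64 must push one box to 8.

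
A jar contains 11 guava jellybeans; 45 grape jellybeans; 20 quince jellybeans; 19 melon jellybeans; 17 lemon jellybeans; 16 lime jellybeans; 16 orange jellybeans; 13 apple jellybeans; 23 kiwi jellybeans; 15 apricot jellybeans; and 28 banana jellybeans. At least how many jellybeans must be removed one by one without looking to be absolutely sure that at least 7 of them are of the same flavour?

67

An adversary could hand out at most 6 jellybeans per flavour: 6 + 6 + 6 + 6 + 6 + 6 + 6 + 6 + 6 + 6 + 6 = 66 jellybeans and still no flavour has 7.
By pigeonhole, one more jellybean lands in a flavour already at 6, so 67 draws are enough and 66 are not.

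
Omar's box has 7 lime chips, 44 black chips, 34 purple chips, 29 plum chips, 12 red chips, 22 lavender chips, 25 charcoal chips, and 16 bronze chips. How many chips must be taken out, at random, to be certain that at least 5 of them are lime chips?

In the worst case for collecting lime chips, every non-lime chip comes out first.
There are 44 + 34 + 29 + 12 + 22 + 25 + 16 = 182 non-lime chips altogether.
After those, each further chip must be lime, so 182 + 5 = 187 draws guarantee 5 lime chips.

187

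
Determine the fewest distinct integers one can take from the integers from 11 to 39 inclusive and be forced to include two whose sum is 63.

A set avoiding the sum 63 can contain at most one of each pair {x, 63−x}, plus the 13 elements whose complement lies outside the range.
The integers 11, …, 31 (21 of them) are such a set: any two sum to at least 11+12 = 23 and at most 30+31 = 61 < 63.
By the pigeonhole principle, any 22nd integer completes one of the 8 pairs, so 22 choices force a sum of 63.

22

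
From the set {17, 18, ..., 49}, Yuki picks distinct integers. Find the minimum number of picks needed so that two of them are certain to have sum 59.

21

Two chosen integers sum to 59 exactly when both halves of some pair {x, 59−x} with 17 ≤ x ≤ 59−x ≤ 42 are chosen — 13 such pairs.
The remaining 7 elements (those with no distinct partner in range) can never complete a 59-sum, so the worst case takes all of them and one from each pair: 7 + 13 = 20.
By pigeonhole, the 21st integer has to be the second member of some pair, so 20 + 1 = 21.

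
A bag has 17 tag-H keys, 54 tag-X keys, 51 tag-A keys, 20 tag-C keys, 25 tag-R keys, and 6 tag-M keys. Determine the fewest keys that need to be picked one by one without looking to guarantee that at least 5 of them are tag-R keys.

153

In the worst case for collecting tag-R keys, every non-tag-R key comes out first.
There are 17 + 54 + 51 + 20 + 6 = 148 non-tag-R keys altogether.
After those, each further key must be tag-R, so 148 + 5 = 153 draws guarantee 5 tag-R keys.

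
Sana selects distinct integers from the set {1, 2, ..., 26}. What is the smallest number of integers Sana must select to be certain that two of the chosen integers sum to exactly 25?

Two chosen integers sum to 25 exactly when both halves of some pair {x, 25−x} with 1 ≤ x ≤ 25−x ≤ 24 are chosen — 12 such pairs.
The remaining 2 elements (those with no distinct partner in range) can never complete a 25-sum, so the worst case takes all of them and one from each pair: 2 + 12 = 14.
The 15th integer has to be the second member of some pair, so 14 + 1 = 15.

15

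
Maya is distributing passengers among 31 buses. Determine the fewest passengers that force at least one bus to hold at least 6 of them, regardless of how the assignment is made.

With 155 passengers one could put exactly 5 in each of the 31 buses, and no bus would reach 6.
By the pigeonhole principle, one more passenger must land in a bus that already has 5, giving it 6.
So 31 × 5 + 1 = 156 passengers are required.

156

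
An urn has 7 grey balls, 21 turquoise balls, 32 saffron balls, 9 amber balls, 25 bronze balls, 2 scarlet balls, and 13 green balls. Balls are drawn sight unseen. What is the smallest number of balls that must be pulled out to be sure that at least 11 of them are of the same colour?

Put each drawn ball into a box by colour. The largest draw with every box below 11 takes min(count, 10) from each colour; colours with fewer than 10 contribute all they have.
Σ min(cᵢ, 10) = 7 + 10 + 10 + 9 + 10 + 2 + 10 = 58.
Draw number 58 + 1 = 59 must push one box to 11.

59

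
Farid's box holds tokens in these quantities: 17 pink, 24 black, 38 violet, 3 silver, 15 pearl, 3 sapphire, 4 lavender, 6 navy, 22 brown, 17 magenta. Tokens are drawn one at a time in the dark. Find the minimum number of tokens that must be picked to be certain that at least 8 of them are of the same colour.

The 10 colours are the holes; the tokens drawn are the pigeons.
To avoid 8 of any one colour, the worst case takes at most 7 of each colour, or every token of a colour that has fewer than 7.
That gives 7 + 7 + 7 + 3 + 7 + 3 + 4 + 6 + 7 + 7 = 58 tokens with no colour reaching 8.
The next token forces some colour to 8, so 58 + 1 = 59.

59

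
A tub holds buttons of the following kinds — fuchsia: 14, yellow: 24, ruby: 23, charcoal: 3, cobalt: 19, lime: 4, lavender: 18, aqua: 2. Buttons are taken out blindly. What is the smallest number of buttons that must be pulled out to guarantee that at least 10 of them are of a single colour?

An adversary could hand out at most 9 buttons per colour (charcoal, lime, aqua run out sooner): 9 + 9 + 9 + 3 + 9 + 4 + 9 + 2 = 54 buttons and still no colour has 10.
One more button lands in a colour already at 9, so 55 draws are enough and 54 are not.

55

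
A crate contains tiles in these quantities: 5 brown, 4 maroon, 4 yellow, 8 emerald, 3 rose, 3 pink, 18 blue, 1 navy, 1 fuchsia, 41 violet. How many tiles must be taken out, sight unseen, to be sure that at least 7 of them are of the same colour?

Put each drawn tile into a box by colour. The largest draw with every box below 7 takes min(count, 6) from each colour; colours with fewer than 6 contribute all they have.
Σ min(cᵢ, 6) = 5 + 4 + 4 + 6 + 3 + 3 + 6 + 1 + 1 + 6 = 39.
Draw number 39 + 1 = 40 must push one box to 7.

40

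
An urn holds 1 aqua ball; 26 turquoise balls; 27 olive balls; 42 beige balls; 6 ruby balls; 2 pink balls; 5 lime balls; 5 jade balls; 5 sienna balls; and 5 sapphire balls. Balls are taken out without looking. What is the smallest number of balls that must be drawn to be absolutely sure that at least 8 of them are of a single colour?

51

Put each drawn ball into a box by colour. The largest draw with every box below 8 takes min(count, 7) from each colour; colours with fewer than 7 contribute all they have.
Σ min(cᵢ, 7) = 1 + 7 + 7 + 7 + 6 + 2 + 5 + 5 + 5 + 5 = 50.
Draw number 50 + 1 = 51 must push one box to 8.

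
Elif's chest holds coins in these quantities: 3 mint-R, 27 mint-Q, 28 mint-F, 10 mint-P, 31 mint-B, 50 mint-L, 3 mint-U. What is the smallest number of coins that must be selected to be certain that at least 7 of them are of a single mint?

37

An adversary could hand out at most 6 coins per mint (mint-R, mint-U run out sooner): 3 + 6 + 6 + 6 + 6 + 6 + 3 = 36 coins and still no mint has 7.
One more coin lands in a mint already at 6, so 37 draws are enough and 36 are not.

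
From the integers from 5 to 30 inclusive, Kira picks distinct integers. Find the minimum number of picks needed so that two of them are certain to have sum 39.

16

A set avoiding the sum 39 can contain at most one of each pair {x, 39−x}, plus the 4 elements whose complement lies outside the range.
The integers 5, …, 19 (15 of them) are such a set: any two sum to at least 5+6 = 11 and at most 18+19 = 37 < 39.
By pigeonhole, any 16th integer completes one of the 11 pairs, so 16 choices force a sum of 39.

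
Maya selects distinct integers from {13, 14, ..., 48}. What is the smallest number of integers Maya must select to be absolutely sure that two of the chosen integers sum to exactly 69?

23

Two chosen integers sum to 69 exactly when both halves of some pair {x, 69−x} with 21 ≤ x ≤ 69−x ≤ 48 are chosen — 14 such pairs.
The remaining 8 elements (those with no distinct partner in range) can never complete a 69-sum, so the worst case takes all of them and one from each pair: 8 + 14 = 22.
Pigeonhole: the 23rd integer has to be the second member of some pair, so 22 + 1 = 23.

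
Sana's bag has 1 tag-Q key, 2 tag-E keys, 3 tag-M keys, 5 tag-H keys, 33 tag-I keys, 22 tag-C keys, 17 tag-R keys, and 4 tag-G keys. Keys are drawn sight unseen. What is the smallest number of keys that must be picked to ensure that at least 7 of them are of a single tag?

34

Put each drawn key into a box by tag. The largest draw with every box below 7 takes min(count, 6) from each tag; tags with fewer than 6 contribute all they have.
Σ min(cᵢ, 6) = 1 + 2 + 3 + 5 + 6 + 6 + 6 + 4 = 33.
Draw number 33 + 1 = 34 must push one box to 7.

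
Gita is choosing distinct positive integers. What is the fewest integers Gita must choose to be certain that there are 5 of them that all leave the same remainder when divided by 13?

53

By the pigeonhole principle, the 13 residue classes mod 13 are the pigeonholes.
With 52 integers one could put 4 in each residue class and have no class reach 5.
The 53rd integer pushes some class to 5, so 13·4 + 1 = 53.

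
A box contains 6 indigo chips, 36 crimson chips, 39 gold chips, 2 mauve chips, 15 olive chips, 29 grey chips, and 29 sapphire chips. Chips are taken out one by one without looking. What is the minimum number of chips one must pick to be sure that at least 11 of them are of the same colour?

By the pigeonhole principle, the 7 colours are the holes; the chips drawn are the pigeons.
To avoid 11 of any one colour, the worst case takes at most 10 of each colour, or every chip of a colour that has fewer than 10.
That gives 6 + 10 + 10 + 2 + 10 + 10 + 10 = 58 chips with no colour reaching 11.
The next chip forces some colour to 11, so 58 + 1 = 59.

59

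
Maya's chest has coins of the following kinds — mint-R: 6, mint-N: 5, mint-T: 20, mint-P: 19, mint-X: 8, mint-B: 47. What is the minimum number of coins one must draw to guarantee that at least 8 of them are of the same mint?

An adversary could hand out at most 7 coins per mint (mint-R, mint-N run out sooner): 6 + 5 + 7 + 7 + 7 + 7 = 39 coins and still no mint has 8.
Pigeonhole: one more coin lands in a mint already at 7, so 40 draws are enough and 39 are not.

40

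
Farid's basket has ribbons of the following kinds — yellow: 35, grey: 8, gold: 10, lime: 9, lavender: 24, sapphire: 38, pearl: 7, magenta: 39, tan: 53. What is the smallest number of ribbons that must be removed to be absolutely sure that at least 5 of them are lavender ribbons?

In the worst case for collecting lavender ribbons, every non-lavender ribbon comes out first.
There are 35 + 8 + 10 + 9 + 38 + 7 + 39 + 53 = 199 non-lavender ribbons altogether.
After those, each further ribbon must be lavender, so 199 + 5 = 204 draws guarantee 5 lavender ribbons.

204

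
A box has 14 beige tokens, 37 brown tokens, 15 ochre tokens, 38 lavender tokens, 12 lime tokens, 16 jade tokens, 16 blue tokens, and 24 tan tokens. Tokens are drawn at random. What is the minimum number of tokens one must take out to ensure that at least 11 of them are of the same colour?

81

Pigeonhole: put each drawn token into a box by colour. The largest draw with every box below 11 takes min(count, 10) from each colour.
Σ min(cᵢ, 10) = 10 + 10 + 10 + 10 + 10 + 10 + 10 + 10 = 80.
Draw number 80 + 1 = 81 must push one box to 11.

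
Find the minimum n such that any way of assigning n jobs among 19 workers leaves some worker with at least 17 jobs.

305

With 304 jobs one could put exactly 16 in each of the 19 workers, and no worker would reach 17.
By pigeonhole, one more job must land in a worker that already has 16, giving it 17.
So 19 × 16 + 1 = 305 jobs are required.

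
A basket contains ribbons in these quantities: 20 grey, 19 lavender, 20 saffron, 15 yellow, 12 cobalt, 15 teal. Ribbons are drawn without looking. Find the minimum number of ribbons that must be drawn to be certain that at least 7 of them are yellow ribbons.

93

In the worst case for collecting yellow ribbons, every non-yellow ribbon comes out first.
There are 20 + 19 + 20 + 12 + 15 = 86 non-yellow ribbons altogether.
After those, each further ribbon must be yellow, so 86 + 7 = 93 draws guarantee 7 yellow ribbons.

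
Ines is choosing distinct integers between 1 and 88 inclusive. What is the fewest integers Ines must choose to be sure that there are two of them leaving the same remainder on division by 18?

19

By the pigeonhole principle, the 18 residue classes mod 18 are the pigeonholes.
With 18 integers one could put 1 in each residue class and have no class reach 2.
The 19th integer pushes some class to 2, so 18·1 + 1 = 19.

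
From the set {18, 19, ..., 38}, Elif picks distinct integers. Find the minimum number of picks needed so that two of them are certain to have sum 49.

Two chosen integers sum to 49 exactly when both halves of some pair {x, 49−x} with 18 ≤ x ≤ 49−x ≤ 31 are chosen — 7 such pairs.
The remaining 7 elements (those with no distinct partner in range) can never complete a 49-sum, so the worst case takes all of them and one from each pair: 7 + 7 = 14.
The 15th integer has to be the second member of some pair, so 14 + 1 = 15.

15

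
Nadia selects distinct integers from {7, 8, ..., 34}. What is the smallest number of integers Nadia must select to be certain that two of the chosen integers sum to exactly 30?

Group the elements by complementary pair {x, 30−x}: {7,23}, {8,22}, {9,21}, …, giving 8 two-element pairs, the single value 15 (it cannot pair with itself since the integers are distinct), and 11 integers whose partner 30−x falls outside [7,34].
By pigeonhole, treating each of those 20 groups as a pigeonhole, one can pick one integer per group — 20 integers — with no two summing to 30.
The 21st integer lands in an occupied pair, forcing a sum of 30.

21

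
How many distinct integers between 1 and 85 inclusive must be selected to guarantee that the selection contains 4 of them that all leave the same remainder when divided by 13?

40

By the pigeonhole principle, the 13 residue classes mod 13 are the pigeonholes.
With 39 integers one could put 3 in each residue class and have no class reach 4.
The 40th integer pushes some class to 4, so 13·3 + 1 = 40.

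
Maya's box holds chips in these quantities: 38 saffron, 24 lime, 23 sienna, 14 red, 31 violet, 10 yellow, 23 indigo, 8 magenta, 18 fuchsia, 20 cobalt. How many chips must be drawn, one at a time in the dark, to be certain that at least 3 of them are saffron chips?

In the worst case for collecting saffron chips, every non-saffron chip comes out first.
There are 24 + 23 + 14 + 31 + 10 + 23 + 8 + 18 + 20 = 171 non-saffron chips altogether.
After those, each further chip must be saffron, so 171 + 3 = 174 draws guarantee 3 saffron chips.

174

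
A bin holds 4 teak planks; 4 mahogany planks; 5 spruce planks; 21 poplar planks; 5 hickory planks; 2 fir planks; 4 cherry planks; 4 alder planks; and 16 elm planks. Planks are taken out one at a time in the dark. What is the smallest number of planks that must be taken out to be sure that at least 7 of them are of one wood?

41

By pigeonhole, put each drawn plank into a box by wood. The largest draw with every box below 7 takes min(count, 6) from each wood; woods with fewer than 6 contribute all they have.
Σ min(cᵢ, 6) = 4 + 4 + 5 + 6 + 5 + 2 + 4 + 4 + 6 = 40.
Draw number 40 + 1 = 41 must push one box to 7.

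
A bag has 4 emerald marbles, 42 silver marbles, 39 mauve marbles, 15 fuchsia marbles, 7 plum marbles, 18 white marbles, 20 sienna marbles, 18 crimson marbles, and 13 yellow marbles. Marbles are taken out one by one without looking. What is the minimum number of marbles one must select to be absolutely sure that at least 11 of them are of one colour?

82

An adversary could hand out at most 10 marbles per colour (emerald, plum run out sooner): 4 + 10 + 10 + 10 + 7 + 10 + 10 + 10 + 10 = 81 marbles and still no colour has 11.
Pigeonhole: one more marble lands in a colour already at 10, so 82 draws are enough and 81 are not.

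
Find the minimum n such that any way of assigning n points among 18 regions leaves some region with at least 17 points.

289

With 288 points one could put exactly 16 in each of the 18 regions, and no region would reach 17.
By pigeonhole, one more point must land in a region that already has 16, giving it 17.
So 18 × 16 + 1 = 289 points are required.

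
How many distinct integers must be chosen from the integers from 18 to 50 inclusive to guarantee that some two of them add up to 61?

A set avoiding the sum 61 can contain at most one of each pair {x, 61−x}, plus the 7 elements whose complement lies outside the range.
The integers 31, …, 50 (20 of them) are such a set: any two sum to at least 31+32 = 63 > 61.
Pigeonhole: any 21st integer completes one of the 13 pairs, so 21 choices force a sum of 61.

21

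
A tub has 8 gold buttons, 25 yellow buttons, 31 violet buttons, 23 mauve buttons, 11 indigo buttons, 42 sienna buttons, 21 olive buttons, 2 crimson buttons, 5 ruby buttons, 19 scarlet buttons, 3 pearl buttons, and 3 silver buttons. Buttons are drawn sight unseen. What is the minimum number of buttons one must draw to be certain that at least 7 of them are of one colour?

An adversary could hand out at most 6 buttons per colour (4 colours run out sooner): 6 + 6 + 6 + 6 + 6 + 6 + 6 + 2 + 5 + 6 + 3 + 3 = 61 buttons and still no colour has 7.
One more button lands in a colour already at 6, so 62 draws are enough and 61 are not.

62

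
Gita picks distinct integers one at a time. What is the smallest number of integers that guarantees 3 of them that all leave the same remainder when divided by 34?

By pigeonhole, the 34 residue classes mod 34 are the pigeonholes.
With 68 integers one could put 2 in each residue class and have no class reach 3.
The 69th integer pushes some class to 3, so 34·2 + 1 = 69.

69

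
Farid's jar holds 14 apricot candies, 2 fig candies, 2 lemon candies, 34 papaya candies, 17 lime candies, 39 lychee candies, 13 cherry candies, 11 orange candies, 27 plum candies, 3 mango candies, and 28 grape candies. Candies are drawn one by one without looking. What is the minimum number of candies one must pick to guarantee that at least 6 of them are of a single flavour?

The 11 flavours are the holes; the candies drawn are the pigeons.
To avoid 6 of any one flavour, the worst case takes at most 5 of each flavour, or every candy of a flavour that has fewer than 5.
That gives 5 + 2 + 2 + 5 + 5 + 5 + 5 + 5 + 5 + 3 + 5 = 47 candies with no flavour reaching 6.
The next candy forces some flavour to 6, so 47 + 1 = 48.

48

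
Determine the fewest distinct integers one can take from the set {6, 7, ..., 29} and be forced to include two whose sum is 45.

18

Two chosen integers sum to 45 exactly when both halves of some pair {x, 45−x} with 16 ≤ x ≤ 45−x ≤ 29 are chosen — 7 such pairs.
The remaining 10 elements (those with no distinct partner in range) can never complete a 45-sum, so the worst case takes all of them and one from each pair: 10 + 7 = 17.
The 18th integer has to be the second member of some pair, so 17 + 1 = 18.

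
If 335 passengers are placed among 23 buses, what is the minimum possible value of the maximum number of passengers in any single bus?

The 23 buses are the holes and the 335 passengers are the pigeons.
If every bus held at most 14 passengers, the total would be at most 23 × 14 = 322, which is less than 335.
So some bus holds at least ⌈335/23⌉ = 15 passengers.

15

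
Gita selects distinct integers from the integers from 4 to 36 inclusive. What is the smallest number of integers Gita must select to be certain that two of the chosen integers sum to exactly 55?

Group the elements by complementary pair {x, 55−x}: {19,36}, {20,35}, {21,34}, …, giving 9 two-element pairs and 15 integers whose partner 55−x falls outside [4,36].
By the pigeonhole principle, treating each of those 24 groups as a pigeonhole, one can pick one integer per group — 24 integers — with no two summing to 55.
The 25th integer lands in an occupied pair, forcing a sum of 55.

25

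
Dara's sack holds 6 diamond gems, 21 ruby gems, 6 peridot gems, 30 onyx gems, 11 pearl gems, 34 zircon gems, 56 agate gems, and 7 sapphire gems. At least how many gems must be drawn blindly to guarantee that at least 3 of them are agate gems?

In the worst case for collecting agate gems, every non-agate gem comes out first.
There are 6 + 21 + 6 + 30 + 11 + 34 + 7 = 115 non-agate gems altogether.
After those, each further gem must be agate, so 115 + 3 = 118 draws guarantee 3 agate gems.

118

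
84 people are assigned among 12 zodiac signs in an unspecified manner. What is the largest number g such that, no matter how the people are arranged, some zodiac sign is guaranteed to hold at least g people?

7

By pigeonhole, the 12 zodiac signs are the holes and the 84 people are the pigeons.
If every zodiac sign held at most 6 people, the total would be at most 12 × 6 = 72, which is less than 84.
So some zodiac sign holds at least ⌈84/12⌉ = 7 people.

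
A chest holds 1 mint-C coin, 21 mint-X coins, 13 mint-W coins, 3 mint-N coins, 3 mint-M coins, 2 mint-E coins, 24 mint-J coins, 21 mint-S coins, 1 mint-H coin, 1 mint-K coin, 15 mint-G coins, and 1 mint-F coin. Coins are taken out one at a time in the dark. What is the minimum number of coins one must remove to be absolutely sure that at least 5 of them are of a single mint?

An adversary could hand out at most 4 coins per mint (7 mints run out sooner): 1 + 4 + 4 + 3 + 3 + 2 + 4 + 4 + 1 + 1 + 4 + 1 = 32 coins and still no mint has 5.
By pigeonhole, one more coin lands in a mint already at 4, so 33 draws are enough and 32 are not.

33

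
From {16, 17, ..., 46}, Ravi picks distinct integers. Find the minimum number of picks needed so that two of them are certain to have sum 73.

A set avoiding the sum 73 can contain at most one of each pair {x, 73−x}, plus the 11 elements whose complement lies outside the range.
The integers 16, …, 36 (21 of them) are such a set: any two sum to at least 16+17 = 33 and at most 35+36 = 71 < 73.
Any 22nd integer completes one of the 10 pairs, so 22 choices force a sum of 73.

22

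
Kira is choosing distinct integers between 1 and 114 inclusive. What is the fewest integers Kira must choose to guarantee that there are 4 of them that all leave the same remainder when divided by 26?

By pigeonhole, the 26 residue classes mod 26 are the pigeonholes.
With 78 integers one could put 3 in each residue class and have no class reach 4.
The 79th integer pushes some class to 4, so 26·3 + 1 = 79.

79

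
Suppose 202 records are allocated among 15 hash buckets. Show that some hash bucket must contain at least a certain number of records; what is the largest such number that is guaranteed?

Pigeonhole: the 15 hash buckets are the holes and the 202 records are the pigeons.
If every hash bucket held at most 13 records, the total would be at most 15 × 13 = 195, which is less than 202.
So some hash bucket holds at least ⌈202/15⌉ = 14 records.

14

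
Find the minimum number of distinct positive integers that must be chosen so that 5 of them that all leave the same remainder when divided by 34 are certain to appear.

By pigeonhole, the 34 residue classes mod 34 are the pigeonholes.
With 136 integers one could put 4 in each residue class and have no class reach 5.
The 137th integer pushes some class to 5, so 34·4 + 1 = 137.

137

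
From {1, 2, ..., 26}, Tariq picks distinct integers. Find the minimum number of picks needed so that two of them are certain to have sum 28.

15

Two chosen integers sum to 28 exactly when both halves of some pair {x, 28−x} with 2 ≤ x ≤ 28−x ≤ 26 are chosen — 12 such pairs.
The remaining 2 elements (those with no distinct partner in range) can never complete a 28-sum, so the worst case takes all of them and one from each pair: 2 + 12 = 14.
The 15th integer has to be the second member of some pair, so 14 + 1 = 15.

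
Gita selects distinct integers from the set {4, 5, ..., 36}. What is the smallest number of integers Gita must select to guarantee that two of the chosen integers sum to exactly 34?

Two chosen integers sum to 34 exactly when both halves of some pair {x, 34−x} with 4 ≤ x ≤ 34−x ≤ 30 are chosen — 13 such pairs.
The remaining 7 elements (those with no distinct partner in range) can never complete a 34-sum, so the worst case takes all of them and one from each pair: 7 + 13 = 20.
The 21st integer has to be the second member of some pair, so 20 + 1 = 21.

21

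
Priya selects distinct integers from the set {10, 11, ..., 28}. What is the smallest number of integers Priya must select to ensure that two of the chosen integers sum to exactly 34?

13

Group the elements by complementary pair {x, 34−x}: {10,24}, {11,23}, {12,22}, …, giving 7 two-element pairs; the single value 17 (it cannot pair with itself since the integers are distinct); and 4 integers whose partner 34−x falls outside [10,28].
Treating each of those 12 groups as a pigeonhole, one can pick one integer per group — 12 integers — with no two summing to 34.
The 13th integer lands in an occupied pair, forcing a sum of 34.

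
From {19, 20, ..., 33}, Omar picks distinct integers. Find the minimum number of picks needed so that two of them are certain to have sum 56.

Group the elements by complementary pair {x, 56−x}: {23,33}, {24,32}, {25,31}, …, giving 5 two-element pairs; the single value 28 (it cannot pair with itself since the integers are distinct); and 4 integers whose partner 56−x falls outside [19,33].
By the pigeonhole principle, treating each of those 10 groups as a pigeonhole, one can pick one integer per group — 10 integers — with no two summing to 56.
The 11th integer lands in an occupied pair, forcing a sum of 56.

11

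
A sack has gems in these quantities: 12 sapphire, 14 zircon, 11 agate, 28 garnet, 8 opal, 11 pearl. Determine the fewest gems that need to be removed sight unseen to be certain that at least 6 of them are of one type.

31

Put each drawn gem into a box by type. The largest draw with every box below 6 takes min(count, 5) from each type.
Σ min(cᵢ, 5) = 5 + 5 + 5 + 5 + 5 + 5 = 30.
Draw number 30 + 1 = 31 must push one box to 6.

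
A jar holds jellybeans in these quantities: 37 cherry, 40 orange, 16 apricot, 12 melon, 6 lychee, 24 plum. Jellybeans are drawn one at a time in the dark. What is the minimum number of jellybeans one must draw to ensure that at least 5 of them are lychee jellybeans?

134

In the worst case for collecting lychee jellybeans, every non-lychee jellybean comes out first.
There are 37 + 40 + 16 + 12 + 24 = 129 non-lychee jellybeans altogether.
After those, each further jellybean must be lychee, so 129 + 5 = 134 draws guarantee 5 lychee jellybeans.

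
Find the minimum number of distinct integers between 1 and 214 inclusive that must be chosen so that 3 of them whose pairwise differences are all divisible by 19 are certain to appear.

39

Integers whose pairwise differences are multiples of 19 are exactly those sharing a remainder mod 19. By pigeonhole, the 19 residue classes mod 19 are the pigeonholes.
With 38 integers one could put 2 in each residue class and have no class reach 3.
The 39th integer pushes some class to 3, so 19·2 + 1 = 39.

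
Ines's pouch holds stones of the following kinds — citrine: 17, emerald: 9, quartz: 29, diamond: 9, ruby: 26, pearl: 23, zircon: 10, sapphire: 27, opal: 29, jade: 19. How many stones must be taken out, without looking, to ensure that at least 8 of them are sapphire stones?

179

In the worst case for collecting sapphire stones, every non-sapphire stone comes out first.
There are 17 + 9 + 29 + 9 + 26 + 23 + 10 + 29 + 19 = 171 non-sapphire stones altogether.
After those, each further stone must be sapphire, so 171 + 8 = 179 draws guarantee 8 sapphire stones.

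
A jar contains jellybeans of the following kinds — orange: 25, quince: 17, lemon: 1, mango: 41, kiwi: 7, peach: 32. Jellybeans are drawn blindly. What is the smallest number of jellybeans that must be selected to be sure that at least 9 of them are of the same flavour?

By pigeonhole, the 6 flavours are the holes; the jellybeans drawn are the pigeons.
To avoid 9 of any one flavour, the worst case takes at most 8 of each flavour, or every jellybean of a flavour that has fewer than 8.
That gives 8 + 8 + 1 + 8 + 7 + 8 = 40 jellybeans with no flavour reaching 9.
The next jellybean forces some flavour to 9, so 40 + 1 = 41.

41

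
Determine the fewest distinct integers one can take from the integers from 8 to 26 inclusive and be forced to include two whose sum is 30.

13

A set avoiding the sum 30 can contain at most one of each pair {x, 30−x}, plus the 5 elements whose complement lies outside the range or equal to its own complement.
The integers 15, …, 26 (12 of them) are such a set: any two sum to at least 15+16 = 31 > 30.
Any 13th integer completes one of the 7 pairs, so 13 choices force a sum of 30.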